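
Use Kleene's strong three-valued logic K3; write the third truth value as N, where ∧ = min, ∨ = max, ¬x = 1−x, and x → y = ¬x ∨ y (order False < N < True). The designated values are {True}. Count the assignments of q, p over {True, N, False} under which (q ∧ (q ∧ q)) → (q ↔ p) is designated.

4

Designated under: (q=True, p=True); (q=False, p=True); (q=False, p=N); (q=False, p=False).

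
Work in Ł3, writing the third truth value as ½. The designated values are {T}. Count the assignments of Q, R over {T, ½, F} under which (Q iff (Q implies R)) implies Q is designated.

Of the 9 assignments, 8 give a value in {T}.

8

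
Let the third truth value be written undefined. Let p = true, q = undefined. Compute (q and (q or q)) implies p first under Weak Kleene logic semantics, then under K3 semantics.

In Weak Kleene logic: q or q = undefined or undefined = undefined
q and (q or q) = undefined and undefined = undefined
(q and (q or q)) implies p = undefined implies true = undefined  [any arg is the third value ⇒ result is the third value]
In K3: q or q = undefined or undefined = undefined
q and (q or q) = undefined and undefined = undefined
(q and (q or q)) implies p = undefined implies true = true  [not undefined or true]
They differ because Weak Kleene logic and K3 treat undefined differently under the binary connectives.

undefined; true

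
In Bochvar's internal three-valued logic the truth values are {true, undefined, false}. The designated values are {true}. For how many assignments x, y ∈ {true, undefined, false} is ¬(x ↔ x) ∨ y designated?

Designated under: (x=true, y=true); (x=false, y=true).

2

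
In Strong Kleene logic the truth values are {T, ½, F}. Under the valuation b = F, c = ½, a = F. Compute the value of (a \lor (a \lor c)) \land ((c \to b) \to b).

a \lor c = F \lor ½ = ½
a \lor (a \lor c) = F \lor ½ = ½
c \to b = ½ \to F = ½  [\lnot ½ \lor F]
(c \to b) \to b = ½ \to F = ½
(a \lor (a \lor c)) \land ((c \to b) \to b) = ½ \land ½ = ½

½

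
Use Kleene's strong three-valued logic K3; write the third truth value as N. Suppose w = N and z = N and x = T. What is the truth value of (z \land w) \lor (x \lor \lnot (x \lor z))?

T

z \land w = N \land N = N
x \lor z = T \lor N = T
\lnot (x \lor z) = \lnot T = F
x \lor \lnot (x \lor z) = T \lor F = T
(z \land w) \lor (x \lor \lnot (x \lor z)) = N \lor T = T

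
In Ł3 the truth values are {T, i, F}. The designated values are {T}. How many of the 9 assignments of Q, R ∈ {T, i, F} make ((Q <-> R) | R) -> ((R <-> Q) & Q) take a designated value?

4

Designated under: (Q=T, R=T); (Q=T, R=i); (Q=T, R=F); (Q=i, R=F).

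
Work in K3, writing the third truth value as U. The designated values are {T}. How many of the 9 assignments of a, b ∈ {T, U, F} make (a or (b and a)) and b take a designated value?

Designated under: (a=T, b=T).

1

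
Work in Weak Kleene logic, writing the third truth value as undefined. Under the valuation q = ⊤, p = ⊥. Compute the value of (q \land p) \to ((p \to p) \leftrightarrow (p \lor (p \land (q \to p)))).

⊤

q \land p = ⊤ \land ⊥ = ⊥
p \to p = ⊥ \to ⊥ = ⊤
q \to p = ⊤ \to ⊥ = ⊥
p \land (q \to p) = ⊥ \land ⊥ = ⊥
p \lor (p \land (q \to p)) = ⊥ \lor ⊥ = ⊥
(p \to p) \leftrightarrow (p \lor (p \land (q \to p))) = ⊤ \leftrightarrow ⊥ = ⊥
(q \land p) \to ((p \to p) \leftrightarrow (p \lor (p \land (q \to p)))) = ⊥ \to ⊥ = ⊤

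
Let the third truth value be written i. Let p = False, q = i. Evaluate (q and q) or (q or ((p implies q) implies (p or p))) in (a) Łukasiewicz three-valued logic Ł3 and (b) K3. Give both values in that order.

i; i

In Łukasiewicz three-valued logic Ł3: q and q = i and i = i
p implies q = False implies i = True  [min(1, 1−0+½)]
p or p = False or False = False
(p implies q) implies (p or p) = True implies False = False
q or ((p implies q) implies (p or p)) = i or False = i
(q and q) or (q or ((p implies q) implies (p or p))) = i or i = i
In K3: q and q = i and i = i
p implies q = False implies i = True  [not False or i]
p or p = False or False = False
(p implies q) implies (p or p) = True implies False = False
q or ((p implies q) implies (p or p)) = i or False = i
(q and q) or (q or ((p implies q) implies (p or p))) = i or i = i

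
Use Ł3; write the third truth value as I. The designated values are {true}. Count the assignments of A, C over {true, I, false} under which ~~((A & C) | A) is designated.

3

Designated under: (A=true, C=true); (A=true, C=I); (A=true, C=false).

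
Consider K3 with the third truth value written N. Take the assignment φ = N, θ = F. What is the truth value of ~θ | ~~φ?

~θ = ~F = T
~φ = ~N = N
~~φ = ~N = N
~θ | ~~φ = T | N = T

T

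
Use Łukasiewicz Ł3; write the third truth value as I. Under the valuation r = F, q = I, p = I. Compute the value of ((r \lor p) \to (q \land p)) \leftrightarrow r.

F

r \lor p = F \lor I = I
q \land p = I \land I = I
(r \lor p) \to (q \land p) = I \to I = T  [min(1, 1−½+½)]
((r \lor p) \to (q \land p)) \leftrightarrow r = T \leftrightarrow F = F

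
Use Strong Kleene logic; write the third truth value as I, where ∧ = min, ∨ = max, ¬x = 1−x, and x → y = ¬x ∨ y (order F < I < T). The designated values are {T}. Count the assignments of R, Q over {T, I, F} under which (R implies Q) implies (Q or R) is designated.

Of the 9 assignments, 5 give a value in {T}.

5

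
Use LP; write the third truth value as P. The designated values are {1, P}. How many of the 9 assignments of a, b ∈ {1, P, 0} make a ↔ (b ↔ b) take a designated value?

Of the 9 assignments, 7 give a value in {1, P}.

7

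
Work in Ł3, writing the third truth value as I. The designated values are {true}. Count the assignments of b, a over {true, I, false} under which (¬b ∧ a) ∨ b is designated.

4

Designated under: (b=true, a=true); (b=true, a=I); (b=true, a=false); (b=false, a=true).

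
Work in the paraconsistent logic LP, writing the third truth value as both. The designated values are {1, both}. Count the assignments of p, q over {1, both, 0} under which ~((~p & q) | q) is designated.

Of the 9 assignments, 6 give a value in {1, both}.

6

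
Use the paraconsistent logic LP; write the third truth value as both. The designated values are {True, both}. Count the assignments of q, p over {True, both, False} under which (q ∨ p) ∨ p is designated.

Of the 9 assignments, 8 give a value in {True, both}.

8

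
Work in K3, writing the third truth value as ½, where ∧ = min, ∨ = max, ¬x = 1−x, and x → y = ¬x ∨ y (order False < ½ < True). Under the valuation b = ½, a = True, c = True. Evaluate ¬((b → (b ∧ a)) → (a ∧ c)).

b ∧ a = ½ ∧ True = ½
b → (b ∧ a) = ½ → ½ = ½
a ∧ c = True ∧ True = True
(b → (b ∧ a)) → (a ∧ c) = ½ → True = True
¬((b → (b ∧ a)) → (a ∧ c)) = ¬True = False

False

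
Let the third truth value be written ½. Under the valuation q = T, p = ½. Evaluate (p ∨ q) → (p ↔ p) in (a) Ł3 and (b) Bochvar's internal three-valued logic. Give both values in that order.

In Ł3: p ∨ q = ½ ∨ T = T
p ↔ p = ½ ↔ ½ = T  [1 − |½−½|]
(p ∨ q) → (p ↔ p) = T → T = T
In Bochvar's internal three-valued logic: p ∨ q = ½ ∨ T = ½
p ↔ p = ½ ↔ ½ = ½
(p ∨ q) → (p ↔ p) = ½ → ½ = ½
They differ because Ł3 and Bochvar's internal three-valued logic treat ½ differently under the binary connectives.

T; ½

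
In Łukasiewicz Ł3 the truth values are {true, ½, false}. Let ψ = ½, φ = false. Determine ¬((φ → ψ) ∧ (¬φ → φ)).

φ → ψ = false → ½ = true
¬φ = ¬false = true
¬φ → φ = true → false = false
(φ → ψ) ∧ (¬φ → φ) = true ∧ false = false
¬((φ → ψ) ∧ (¬φ → φ)) = ¬false = true

true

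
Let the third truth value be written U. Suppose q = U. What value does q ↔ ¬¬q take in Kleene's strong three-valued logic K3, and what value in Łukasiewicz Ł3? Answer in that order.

In Kleene's strong three-valued logic K3: ¬q = ¬U = U
¬¬q = ¬U = U
q ↔ ¬¬q = U ↔ U = U
In Łukasiewicz Ł3: ¬q = ¬U = U
¬¬q = ¬U = U
q ↔ ¬¬q = U ↔ U = True  [1 − |½−½|]
They differ because Kleene's strong three-valued logic K3 and Łukasiewicz Ł3 treat U differently under implication.

U; True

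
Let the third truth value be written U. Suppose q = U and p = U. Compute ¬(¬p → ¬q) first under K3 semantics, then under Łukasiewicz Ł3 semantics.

In K3: ¬p = ¬U = U
¬q = ¬U = U
¬p → ¬q = U → U = U
¬(¬p → ¬q) = ¬U = U
In Łukasiewicz Ł3: ¬p = ¬U = U
¬q = ¬U = U
¬p → ¬q = U → U = T  [min(1, 1−½+½)]
¬(¬p → ¬q) = ¬T = F
They differ because K3 and Łukasiewicz Ł3 treat U differently under implication.

U; F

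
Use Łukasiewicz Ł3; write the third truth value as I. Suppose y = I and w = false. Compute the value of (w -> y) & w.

w -> y = false -> I = true  [min(1, 1−0+½)]
(w -> y) & w = true & false = false

false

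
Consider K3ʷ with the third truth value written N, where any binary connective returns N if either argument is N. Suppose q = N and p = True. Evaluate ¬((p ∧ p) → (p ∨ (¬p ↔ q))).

N

p ∧ p = True ∧ True = True
¬p = ¬True = False
¬p ↔ q = False ↔ N = N
p ∨ (¬p ↔ q) = True ∨ N = N
(p ∧ p) → (p ∨ (¬p ↔ q)) = True → N = N  [any arg is the third value ⇒ result is the third value]
¬((p ∧ p) → (p ∨ (¬p ↔ q))) = ¬N = N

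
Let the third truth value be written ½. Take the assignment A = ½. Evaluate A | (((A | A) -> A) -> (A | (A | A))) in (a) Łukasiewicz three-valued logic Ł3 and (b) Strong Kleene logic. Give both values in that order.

In Łukasiewicz three-valued logic Ł3: A | A = ½ | ½ = ½
(A | A) -> A = ½ -> ½ = ⊤  [min(1, 1−½+½)]
A | A = ½ | ½ = ½
A | (A | A) = ½ | ½ = ½
((A | A) -> A) -> (A | (A | A)) = ⊤ -> ½ = ½
A | (((A | A) -> A) -> (A | (A | A))) = ½ | ½ = ½
In Strong Kleene logic: A | A = ½ | ½ = ½
(A | A) -> A = ½ -> ½ = ½
A | A = ½ | ½ = ½
A | (A | A) = ½ | ½ = ½
((A | A) -> A) -> (A | (A | A)) = ½ -> ½ = ½
A | (((A | A) -> A) -> (A | (A | A))) = ½ | ½ = ½

½; ½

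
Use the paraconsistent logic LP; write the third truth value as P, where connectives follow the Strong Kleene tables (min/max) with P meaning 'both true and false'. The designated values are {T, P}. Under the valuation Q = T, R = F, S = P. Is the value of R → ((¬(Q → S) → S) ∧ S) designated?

Yes

Q → S = T → P = P
¬(Q → S) = ¬P = P
¬(Q → S) → S = P → P = P
(¬(Q → S) → S) ∧ S = P ∧ P = P
R → ((¬(Q → S) → S) ∧ S) = F → P = T
T ∈ {T, P}.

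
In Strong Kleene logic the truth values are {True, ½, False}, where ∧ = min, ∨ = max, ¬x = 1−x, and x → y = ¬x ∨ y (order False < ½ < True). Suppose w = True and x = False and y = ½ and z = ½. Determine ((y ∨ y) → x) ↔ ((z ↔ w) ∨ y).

y ∨ y = ½ ∨ ½ = ½
(y ∨ y) → x = ½ → False = ½  [¬½ ∨ False]
z ↔ w = ½ ↔ True = ½
(z ↔ w) ∨ y = ½ ∨ ½ = ½
((y ∨ y) → x) ↔ ((z ↔ w) ∨ y) = ½ ↔ ½ = ½

½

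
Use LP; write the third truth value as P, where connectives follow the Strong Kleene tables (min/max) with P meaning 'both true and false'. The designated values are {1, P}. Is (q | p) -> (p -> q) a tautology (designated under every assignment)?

Countermodel: q=0, p=1 gives 0, which is not designated.

No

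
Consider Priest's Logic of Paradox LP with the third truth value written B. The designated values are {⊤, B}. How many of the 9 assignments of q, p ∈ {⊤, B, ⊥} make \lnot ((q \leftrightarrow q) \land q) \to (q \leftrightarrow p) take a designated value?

8

Of the 9 assignments, 8 give a value in {⊤, B}.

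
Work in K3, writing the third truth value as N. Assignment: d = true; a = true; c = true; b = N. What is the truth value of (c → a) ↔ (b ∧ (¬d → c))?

c → a = true → true = true
¬d = ¬true = false
¬d → c = false → true = true
b ∧ (¬d → c) = N ∧ true = N
(c → a) ↔ (b ∧ (¬d → c)) = true ↔ N = N

N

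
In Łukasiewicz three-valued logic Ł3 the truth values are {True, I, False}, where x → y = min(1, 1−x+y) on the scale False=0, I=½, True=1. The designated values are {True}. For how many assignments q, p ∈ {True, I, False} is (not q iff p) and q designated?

Designated under: (q=True, p=False).

1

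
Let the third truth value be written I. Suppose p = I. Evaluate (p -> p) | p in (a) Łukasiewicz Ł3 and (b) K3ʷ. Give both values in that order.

In Łukasiewicz Ł3: p -> p = I -> I = 1
(p -> p) | p = 1 | I = 1
In K3ʷ: p -> p = I -> I = I  [any arg is the third value ⇒ result is the third value]
(p -> p) | p = I | I = I
They differ because Łukasiewicz Ł3 and K3ʷ treat I differently under the binary connectives.

1; I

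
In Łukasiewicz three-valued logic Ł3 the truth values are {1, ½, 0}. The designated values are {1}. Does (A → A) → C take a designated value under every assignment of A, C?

Countermodel: A=1, C=½ gives ½, which is not designated.

No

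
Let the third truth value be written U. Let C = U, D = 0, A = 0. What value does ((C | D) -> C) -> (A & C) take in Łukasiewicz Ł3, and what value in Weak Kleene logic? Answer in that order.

0; U

In Łukasiewicz Ł3: C | D = U | 0 = U
(C | D) -> C = U -> U = 1
A & C = 0 & U = 0
((C | D) -> C) -> (A & C) = 1 -> 0 = 0
In Weak Kleene logic: C | D = U | 0 = U
(C | D) -> C = U -> U = U  [any arg is the third value ⇒ result is the third value]
A & C = 0 & U = U
((C | D) -> C) -> (A & C) = U -> U = U
They differ because Łukasiewicz Ł3 and Weak Kleene logic treat U differently under the binary connectives.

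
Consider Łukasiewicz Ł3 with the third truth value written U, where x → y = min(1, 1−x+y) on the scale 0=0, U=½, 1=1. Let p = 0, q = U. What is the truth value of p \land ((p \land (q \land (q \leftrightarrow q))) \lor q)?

0

q \leftrightarrow q = U \leftrightarrow U = 1
q \land (q \leftrightarrow q) = U \land 1 = U
p \land (q \land (q \leftrightarrow q)) = 0 \land U = 0
(p \land (q \land (q \leftrightarrow q))) \lor q = 0 \lor U = U
p \land ((p \land (q \land (q \leftrightarrow q))) \lor q) = 0 \land U = 0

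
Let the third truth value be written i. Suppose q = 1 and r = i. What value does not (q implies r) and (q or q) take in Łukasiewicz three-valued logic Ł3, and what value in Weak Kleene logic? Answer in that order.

In Łukasiewicz three-valued logic Ł3: q implies r = 1 implies i = i  [min(1, 1−1+½)]
not (q implies r) = not i = i
q or q = 1 or 1 = 1
not (q implies r) and (q or q) = i and 1 = i
In Weak Kleene logic: q implies r = 1 implies i = i  [any arg is the third value ⇒ result is the third value]
not (q implies r) = not i = i
q or q = 1 or 1 = 1
not (q implies r) and (q or q) = i and 1 = i

i; i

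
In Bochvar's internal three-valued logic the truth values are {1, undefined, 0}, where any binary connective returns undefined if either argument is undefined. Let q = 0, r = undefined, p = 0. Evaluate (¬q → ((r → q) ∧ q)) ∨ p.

¬q = ¬0 = 1
r → q = undefined → 0 = undefined  [any arg is the third value ⇒ result is the third value]
(r → q) ∧ q = undefined ∧ 0 = undefined
¬q → ((r → q) ∧ q) = 1 → undefined = undefined
(¬q → ((r → q) ∧ q)) ∨ p = undefined ∨ 0 = undefined

undefined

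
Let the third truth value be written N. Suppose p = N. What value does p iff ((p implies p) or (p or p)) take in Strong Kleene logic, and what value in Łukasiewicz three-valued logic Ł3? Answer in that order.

N; N

In Strong Kleene logic: p implies p = N implies N = N  [not N or N]
p or p = N or N = N
(p implies p) or (p or p) = N or N = N
p iff ((p implies p) or (p or p)) = N iff N = N
In Łukasiewicz three-valued logic Ł3: p implies p = N implies N = T
p or p = N or N = N
(p implies p) or (p or p) = T or N = T
p iff ((p implies p) or (p or p)) = N iff T = N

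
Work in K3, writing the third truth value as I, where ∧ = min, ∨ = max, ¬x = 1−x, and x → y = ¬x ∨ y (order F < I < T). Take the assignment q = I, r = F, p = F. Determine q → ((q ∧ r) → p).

q ∧ r = I ∧ F = F
(q ∧ r) → p = F → F = T
q → ((q ∧ r) → p) = I → T = T

T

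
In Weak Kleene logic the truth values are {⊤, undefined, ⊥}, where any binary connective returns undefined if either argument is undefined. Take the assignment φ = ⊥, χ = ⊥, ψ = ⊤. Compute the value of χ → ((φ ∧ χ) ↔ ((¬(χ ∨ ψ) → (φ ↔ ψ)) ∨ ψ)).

φ ∧ χ = ⊥ ∧ ⊥ = ⊥
χ ∨ ψ = ⊥ ∨ ⊤ = ⊤
¬(χ ∨ ψ) = ¬⊤ = ⊥
φ ↔ ψ = ⊥ ↔ ⊤ = ⊥
¬(χ ∨ ψ) → (φ ↔ ψ) = ⊥ → ⊥ = ⊤
(¬(χ ∨ ψ) → (φ ↔ ψ)) ∨ ψ = ⊤ ∨ ⊤ = ⊤
(φ ∧ χ) ↔ ((¬(χ ∨ ψ) → (φ ↔ ψ)) ∨ ψ) = ⊥ ↔ ⊤ = ⊥
χ → ((φ ∧ χ) ↔ ((¬(χ ∨ ψ) → (φ ↔ ψ)) ∨ ψ)) = ⊥ → ⊥ = ⊤

⊤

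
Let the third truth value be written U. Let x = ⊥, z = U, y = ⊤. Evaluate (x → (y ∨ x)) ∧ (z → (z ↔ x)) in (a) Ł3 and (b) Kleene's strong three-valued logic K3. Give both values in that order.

⊤; U

In Ł3: y ∨ x = ⊤ ∨ ⊥ = ⊤
x → (y ∨ x) = ⊥ → ⊤ = ⊤
z ↔ x = U ↔ ⊥ = U
z → (z ↔ x) = U → U = ⊤
(x → (y ∨ x)) ∧ (z → (z ↔ x)) = ⊤ ∧ ⊤ = ⊤
In Kleene's strong three-valued logic K3: y ∨ x = ⊤ ∨ ⊥ = ⊤
x → (y ∨ x) = ⊥ → ⊤ = ⊤
z ↔ x = U ↔ ⊥ = U
z → (z ↔ x) = U → U = U  [¬U ∨ U]
(x → (y ∨ x)) ∧ (z → (z ↔ x)) = ⊤ ∧ U = U
They differ because Ł3 and Kleene's strong three-valued logic K3 treat U differently under implication.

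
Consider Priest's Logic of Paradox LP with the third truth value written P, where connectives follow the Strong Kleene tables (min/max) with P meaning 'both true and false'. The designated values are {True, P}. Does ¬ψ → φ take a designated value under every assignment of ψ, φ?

No

Countermodel: ψ=False, φ=False gives False, which is not designated.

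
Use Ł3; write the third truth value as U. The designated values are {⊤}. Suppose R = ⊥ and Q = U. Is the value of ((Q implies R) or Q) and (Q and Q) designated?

Q implies R = U implies ⊥ = U  [min(1, 1−½+0)]
(Q implies R) or Q = U or U = U
Q and Q = U and U = U
((Q implies R) or Q) and (Q and Q) = U and U = U
U ∉ {⊤}.

No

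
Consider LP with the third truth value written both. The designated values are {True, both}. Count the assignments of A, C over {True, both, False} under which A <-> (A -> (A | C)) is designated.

Of the 9 assignments, 6 give a value in {True, both}.

6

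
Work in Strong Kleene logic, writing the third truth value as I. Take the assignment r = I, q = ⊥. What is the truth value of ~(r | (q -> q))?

⊥

q -> q = ⊥ -> ⊥ = ⊤
r | (q -> q) = I | ⊤ = ⊤
~(r | (q -> q)) = ~⊤ = ⊥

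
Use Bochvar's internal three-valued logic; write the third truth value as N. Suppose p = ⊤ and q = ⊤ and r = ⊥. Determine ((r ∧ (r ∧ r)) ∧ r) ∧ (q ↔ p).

r ∧ r = ⊥ ∧ ⊥ = ⊥
r ∧ (r ∧ r) = ⊥ ∧ ⊥ = ⊥
(r ∧ (r ∧ r)) ∧ r = ⊥ ∧ ⊥ = ⊥
q ↔ p = ⊤ ↔ ⊤ = ⊤
((r ∧ (r ∧ r)) ∧ r) ∧ (q ↔ p) = ⊥ ∧ ⊤ = ⊥

⊥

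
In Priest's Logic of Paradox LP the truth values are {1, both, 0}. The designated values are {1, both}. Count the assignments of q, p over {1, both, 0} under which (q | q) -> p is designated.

Of the 9 assignments, 8 give a value in {1, both}.

8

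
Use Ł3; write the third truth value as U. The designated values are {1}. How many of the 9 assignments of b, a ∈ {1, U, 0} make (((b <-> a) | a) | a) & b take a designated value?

1

Designated under: (b=1, a=1).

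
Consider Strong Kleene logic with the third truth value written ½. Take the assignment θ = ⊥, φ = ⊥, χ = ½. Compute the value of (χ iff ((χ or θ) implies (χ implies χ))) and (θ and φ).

χ or θ = ½ or ⊥ = ½
χ implies χ = ½ implies ½ = ½  [not ½ or ½]
(χ or θ) implies (χ implies χ) = ½ implies ½ = ½
χ iff ((χ or θ) implies (χ implies χ)) = ½ iff ½ = ½
θ and φ = ⊥ and ⊥ = ⊥
(χ iff ((χ or θ) implies (χ implies χ))) and (θ and φ) = ½ and ⊥ = ⊥

⊥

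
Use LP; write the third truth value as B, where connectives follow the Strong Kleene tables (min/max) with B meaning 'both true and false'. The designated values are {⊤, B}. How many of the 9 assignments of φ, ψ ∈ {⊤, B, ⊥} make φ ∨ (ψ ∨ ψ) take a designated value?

Of the 9 assignments, 8 give a value in {⊤, B}.

8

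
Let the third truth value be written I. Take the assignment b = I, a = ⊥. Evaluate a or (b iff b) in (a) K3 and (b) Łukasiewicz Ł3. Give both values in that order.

I; ⊤

In K3: b iff b = I iff I = I
a or (b iff b) = ⊥ or I = I
In Łukasiewicz Ł3: b iff b = I iff I = ⊤  [1 − |½−½|]
a or (b iff b) = ⊥ or ⊤ = ⊤
They differ because K3 and Łukasiewicz Ł3 treat I differently under implication.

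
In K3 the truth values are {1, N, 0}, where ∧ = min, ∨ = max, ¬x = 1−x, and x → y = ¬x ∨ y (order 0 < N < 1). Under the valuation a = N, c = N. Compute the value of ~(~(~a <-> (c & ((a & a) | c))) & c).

~a = ~N = N
a & a = N & N = N
(a & a) | c = N | N = N
c & ((a & a) | c) = N & N = N
~a <-> (c & ((a & a) | c)) = N <-> N = N
~(~a <-> (c & ((a & a) | c))) = ~N = N
~(~a <-> (c & ((a & a) | c))) & c = N & N = N
~(~(~a <-> (c & ((a & a) | c))) & c) = ~N = N

N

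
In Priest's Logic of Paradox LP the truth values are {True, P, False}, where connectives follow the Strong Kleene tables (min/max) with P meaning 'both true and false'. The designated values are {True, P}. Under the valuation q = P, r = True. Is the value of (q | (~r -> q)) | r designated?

Yes

~r = ~True = False
~r -> q = False -> P = True
q | (~r -> q) = P | True = True
(q | (~r -> q)) | r = True | True = True
True ∈ {True, P}.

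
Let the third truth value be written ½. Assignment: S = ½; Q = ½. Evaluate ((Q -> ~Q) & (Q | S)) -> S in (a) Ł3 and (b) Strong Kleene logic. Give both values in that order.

In Ł3: ~Q = ~½ = ½
Q -> ~Q = ½ -> ½ = True
Q | S = ½ | ½ = ½
(Q -> ~Q) & (Q | S) = True & ½ = ½
((Q -> ~Q) & (Q | S)) -> S = ½ -> ½ = True
In Strong Kleene logic: ~Q = ~½ = ½
Q -> ~Q = ½ -> ½ = ½
Q | S = ½ | ½ = ½
(Q -> ~Q) & (Q | S) = ½ & ½ = ½
((Q -> ~Q) & (Q | S)) -> S = ½ -> ½ = ½
They differ because Ł3 and Strong Kleene logic treat ½ differently under implication.

True; ½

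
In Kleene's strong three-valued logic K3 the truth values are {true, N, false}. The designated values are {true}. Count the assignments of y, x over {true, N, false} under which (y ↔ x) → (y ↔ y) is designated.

Of the 9 assignments, 6 give a value in {true}.

6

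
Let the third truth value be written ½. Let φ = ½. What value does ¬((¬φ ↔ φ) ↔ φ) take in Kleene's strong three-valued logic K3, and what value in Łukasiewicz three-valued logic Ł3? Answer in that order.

In Kleene's strong three-valued logic K3: ¬φ = ¬½ = ½
¬φ ↔ φ = ½ ↔ ½ = ½
(¬φ ↔ φ) ↔ φ = ½ ↔ ½ = ½
¬((¬φ ↔ φ) ↔ φ) = ¬½ = ½
In Łukasiewicz three-valued logic Ł3: ¬φ = ¬½ = ½
¬φ ↔ φ = ½ ↔ ½ = ⊤  [1 − |½−½|]
(¬φ ↔ φ) ↔ φ = ⊤ ↔ ½ = ½
¬((¬φ ↔ φ) ↔ φ) = ¬½ = ½

½; ½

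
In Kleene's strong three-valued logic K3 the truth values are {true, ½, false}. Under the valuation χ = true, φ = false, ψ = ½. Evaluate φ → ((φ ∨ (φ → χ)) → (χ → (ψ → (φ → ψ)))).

true

φ → χ = false → true = true
φ ∨ (φ → χ) = false ∨ true = true
φ → ψ = false → ½ = true  [¬false ∨ ½]
ψ → (φ → ψ) = ½ → true = true
χ → (ψ → (φ → ψ)) = true → true = true
(φ ∨ (φ → χ)) → (χ → (ψ → (φ → ψ))) = true → true = true
φ → ((φ ∨ (φ → χ)) → (χ → (ψ → (φ → ψ)))) = false → true = true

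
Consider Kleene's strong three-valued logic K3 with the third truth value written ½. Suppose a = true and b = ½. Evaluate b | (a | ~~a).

true

~a = ~true = false
~~a = ~false = true
a | ~~a = true | true = true
b | (a | ~~a) = ½ | true = true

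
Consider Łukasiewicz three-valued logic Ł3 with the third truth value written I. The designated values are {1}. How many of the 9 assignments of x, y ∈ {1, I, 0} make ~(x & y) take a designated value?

Of the 9 assignments, 5 give a value in {1}.

5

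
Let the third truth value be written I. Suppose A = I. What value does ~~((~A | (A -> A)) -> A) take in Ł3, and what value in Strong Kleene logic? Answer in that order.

In Ł3: ~A = ~I = I
A -> A = I -> I = T  [min(1, 1−½+½)]
~A | (A -> A) = I | T = T
(~A | (A -> A)) -> A = T -> I = I
~((~A | (A -> A)) -> A) = ~I = I
~~((~A | (A -> A)) -> A) = ~I = I
In Strong Kleene logic: ~A = ~I = I
A -> A = I -> I = I  [~I | I]
~A | (A -> A) = I | I = I
(~A | (A -> A)) -> A = I -> I = I
~((~A | (A -> A)) -> A) = ~I = I
~~((~A | (A -> A)) -> A) = ~I = I

I; I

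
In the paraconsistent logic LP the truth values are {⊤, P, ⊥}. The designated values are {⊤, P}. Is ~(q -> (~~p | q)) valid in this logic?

No

Countermodel: q=⊤, p=⊤ gives ⊥, which is not designated.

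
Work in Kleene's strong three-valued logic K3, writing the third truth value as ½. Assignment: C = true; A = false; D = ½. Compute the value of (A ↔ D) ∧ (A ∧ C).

false

A ↔ D = false ↔ ½ = ½
A ∧ C = false ∧ true = false
(A ↔ D) ∧ (A ∧ C) = ½ ∧ false = false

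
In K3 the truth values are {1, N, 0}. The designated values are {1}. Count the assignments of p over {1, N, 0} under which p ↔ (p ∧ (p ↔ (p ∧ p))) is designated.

2

p=1: 1 ✓
p=N: N ·
p=0: 1 ✓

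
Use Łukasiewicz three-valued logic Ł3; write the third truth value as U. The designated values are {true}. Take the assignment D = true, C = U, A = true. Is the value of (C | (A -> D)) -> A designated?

A -> D = true -> true = true
C | (A -> D) = U | true = true
(C | (A -> D)) -> A = true -> true = true
true ∈ {true}.

Yes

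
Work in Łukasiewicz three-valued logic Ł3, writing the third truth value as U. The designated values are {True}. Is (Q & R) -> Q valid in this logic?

Yes

Every assignment of Q, R over {True, U, False} gives a value in {True}.
In particular, with Q=U, R=U: (Q & R) -> Q = True.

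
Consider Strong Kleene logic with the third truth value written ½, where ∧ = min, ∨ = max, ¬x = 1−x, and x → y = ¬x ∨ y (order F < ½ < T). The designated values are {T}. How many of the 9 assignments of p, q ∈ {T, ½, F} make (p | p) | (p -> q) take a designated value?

Of the 9 assignments, 7 give a value in {T}.

7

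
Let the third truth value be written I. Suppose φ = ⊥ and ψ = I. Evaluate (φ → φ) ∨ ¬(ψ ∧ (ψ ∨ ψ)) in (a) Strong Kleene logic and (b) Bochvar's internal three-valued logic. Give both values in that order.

In Strong Kleene logic: φ → φ = ⊥ → ⊥ = ⊤
ψ ∨ ψ = I ∨ I = I
ψ ∧ (ψ ∨ ψ) = I ∧ I = I
¬(ψ ∧ (ψ ∨ ψ)) = ¬I = I
(φ → φ) ∨ ¬(ψ ∧ (ψ ∨ ψ)) = ⊤ ∨ I = ⊤
In Bochvar's internal three-valued logic: φ → φ = ⊥ → ⊥ = ⊤
ψ ∨ ψ = I ∨ I = I
ψ ∧ (ψ ∨ ψ) = I ∧ I = I
¬(ψ ∧ (ψ ∨ ψ)) = ¬I = I
(φ → φ) ∨ ¬(ψ ∧ (ψ ∨ ψ)) = ⊤ ∨ I = I
They differ because Strong Kleene logic and Bochvar's internal three-valued logic treat I differently under the binary connectives.

⊤; I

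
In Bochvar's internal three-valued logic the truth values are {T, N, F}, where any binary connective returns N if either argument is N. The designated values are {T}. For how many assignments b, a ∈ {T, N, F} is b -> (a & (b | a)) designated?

Designated under: (b=T, a=T); (b=F, a=T); (b=F, a=F).

3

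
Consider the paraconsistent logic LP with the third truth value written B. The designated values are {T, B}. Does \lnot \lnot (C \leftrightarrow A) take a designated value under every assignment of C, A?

No

Countermodel: C=T, A=F gives F, which is not designated.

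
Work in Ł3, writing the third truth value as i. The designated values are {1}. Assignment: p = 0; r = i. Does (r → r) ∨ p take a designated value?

r → r = i → i = 1  [min(1, 1−½+½)]
(r → r) ∨ p = 1 ∨ 0 = 1
1 ∈ {1}.

Yes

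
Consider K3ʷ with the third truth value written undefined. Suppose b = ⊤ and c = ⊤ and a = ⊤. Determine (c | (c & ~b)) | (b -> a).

~b = ~⊤ = ⊥
c & ~b = ⊤ & ⊥ = ⊥
c | (c & ~b) = ⊤ | ⊥ = ⊤
b -> a = ⊤ -> ⊤ = ⊤
(c | (c & ~b)) | (b -> a) = ⊤ | ⊤ = ⊤

⊤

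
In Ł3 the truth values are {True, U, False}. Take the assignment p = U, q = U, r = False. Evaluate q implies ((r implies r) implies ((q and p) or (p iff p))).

True

r implies r = False implies False = True
q and p = U and U = U
p iff p = U iff U = True  [1 − |½−½|]
(q and p) or (p iff p) = U or True = True
(r implies r) implies ((q and p) or (p iff p)) = True implies True = True
q implies ((r implies r) implies ((q and p) or (p iff p))) = U implies True = True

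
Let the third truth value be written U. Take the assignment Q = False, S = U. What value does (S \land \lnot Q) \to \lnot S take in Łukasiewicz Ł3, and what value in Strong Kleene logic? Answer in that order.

True; U

In Łukasiewicz Ł3: \lnot Q = \lnot False = True
S \land \lnot Q = U \land True = U
\lnot S = \lnot U = U
(S \land \lnot Q) \to \lnot S = U \to U = True
In Strong Kleene logic: \lnot Q = \lnot False = True
S \land \lnot Q = U \land True = U
\lnot S = \lnot U = U
(S \land \lnot Q) \to \lnot S = U \to U = U
They differ because Łukasiewicz Ł3 and Strong Kleene logic treat U differently under implication.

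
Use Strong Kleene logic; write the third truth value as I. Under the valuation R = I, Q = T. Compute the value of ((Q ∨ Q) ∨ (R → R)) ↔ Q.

T

Q ∨ Q = T ∨ T = T
R → R = I → I = I  [¬I ∨ I]
(Q ∨ Q) ∨ (R → R) = T ∨ I = T
((Q ∨ Q) ∨ (R → R)) ↔ Q = T ↔ T = T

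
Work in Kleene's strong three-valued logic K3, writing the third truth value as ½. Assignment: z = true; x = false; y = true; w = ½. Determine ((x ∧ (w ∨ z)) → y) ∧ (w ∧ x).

false

w ∨ z = ½ ∨ true = true
x ∧ (w ∨ z) = false ∧ true = false
(x ∧ (w ∨ z)) → y = false → true = true
w ∧ x = ½ ∧ false = false
((x ∧ (w ∨ z)) → y) ∧ (w ∧ x) = true ∧ false = false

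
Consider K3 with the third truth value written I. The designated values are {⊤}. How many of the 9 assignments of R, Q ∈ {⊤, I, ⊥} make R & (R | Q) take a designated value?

3

Designated under: (R=⊤, Q=⊤); (R=⊤, Q=I); (R=⊤, Q=⊥).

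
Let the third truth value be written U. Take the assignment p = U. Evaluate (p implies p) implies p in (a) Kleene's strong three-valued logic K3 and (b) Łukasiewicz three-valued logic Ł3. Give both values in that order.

In Kleene's strong three-valued logic K3: p implies p = U implies U = U  [not U or U]
(p implies p) implies p = U implies U = U
In Łukasiewicz three-valued logic Ł3: p implies p = U implies U = true
(p implies p) implies p = true implies U = U

U; U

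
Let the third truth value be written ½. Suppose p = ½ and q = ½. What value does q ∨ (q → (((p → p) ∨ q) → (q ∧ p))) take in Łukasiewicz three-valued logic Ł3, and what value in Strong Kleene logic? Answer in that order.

In Łukasiewicz three-valued logic Ł3: p → p = ½ → ½ = T
(p → p) ∨ q = T ∨ ½ = T
q ∧ p = ½ ∧ ½ = ½
((p → p) ∨ q) → (q ∧ p) = T → ½ = ½
q → (((p → p) ∨ q) → (q ∧ p)) = ½ → ½ = T
q ∨ (q → (((p → p) ∨ q) → (q ∧ p))) = ½ ∨ T = T
In Strong Kleene logic: p → p = ½ → ½ = ½  [¬½ ∨ ½]
(p → p) ∨ q = ½ ∨ ½ = ½
q ∧ p = ½ ∧ ½ = ½
((p → p) ∨ q) → (q ∧ p) = ½ → ½ = ½
q → (((p → p) ∨ q) → (q ∧ p)) = ½ → ½ = ½
q ∨ (q → (((p → p) ∨ q) → (q ∧ p))) = ½ ∨ ½ = ½
They differ because Łukasiewicz three-valued logic Ł3 and Strong Kleene logic treat ½ differently under implication.

T; ½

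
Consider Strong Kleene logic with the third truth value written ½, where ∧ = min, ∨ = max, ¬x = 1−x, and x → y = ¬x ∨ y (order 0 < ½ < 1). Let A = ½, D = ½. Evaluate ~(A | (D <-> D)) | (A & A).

D <-> D = ½ <-> ½ = ½
A | (D <-> D) = ½ | ½ = ½
~(A | (D <-> D)) = ~½ = ½
A & A = ½ & ½ = ½
~(A | (D <-> D)) | (A & A) = ½ | ½ = ½

½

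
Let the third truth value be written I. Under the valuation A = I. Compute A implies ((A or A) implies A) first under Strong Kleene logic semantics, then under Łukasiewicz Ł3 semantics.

I; 1

In Strong Kleene logic: A or A = I or I = I
(A or A) implies A = I implies I = I  [not I or I]
A implies ((A or A) implies A) = I implies I = I
In Łukasiewicz Ł3: A or A = I or I = I
(A or A) implies A = I implies I = 1
A implies ((A or A) implies A) = I implies 1 = 1
They differ because Strong Kleene logic and Łukasiewicz Ł3 treat I differently under implication.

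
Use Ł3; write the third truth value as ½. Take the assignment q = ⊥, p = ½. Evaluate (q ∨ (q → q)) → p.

½

q → q = ⊥ → ⊥ = ⊤
q ∨ (q → q) = ⊥ ∨ ⊤ = ⊤
(q ∨ (q → q)) → p = ⊤ → ½ = ½  [min(1, 1−1+½)]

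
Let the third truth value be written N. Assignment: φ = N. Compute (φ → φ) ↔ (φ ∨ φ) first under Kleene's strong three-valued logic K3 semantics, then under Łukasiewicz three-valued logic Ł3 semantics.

In Kleene's strong three-valued logic K3: φ → φ = N → N = N
φ ∨ φ = N ∨ N = N
(φ → φ) ↔ (φ ∨ φ) = N ↔ N = N
In Łukasiewicz three-valued logic Ł3: φ → φ = N → N = True
φ ∨ φ = N ∨ N = N
(φ → φ) ↔ (φ ∨ φ) = True ↔ N = N

N; N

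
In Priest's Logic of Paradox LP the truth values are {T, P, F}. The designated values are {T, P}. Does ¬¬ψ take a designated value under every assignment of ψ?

No

Countermodel: ψ=F gives F, which is not designated.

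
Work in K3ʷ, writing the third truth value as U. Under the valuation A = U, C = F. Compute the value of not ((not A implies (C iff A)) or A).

not A = not U = U
C iff A = F iff U = U
not A implies (C iff A) = U implies U = U  [any arg is the third value ⇒ result is the third value]
(not A implies (C iff A)) or A = U or U = U
not ((not A implies (C iff A)) or A) = not U = U

U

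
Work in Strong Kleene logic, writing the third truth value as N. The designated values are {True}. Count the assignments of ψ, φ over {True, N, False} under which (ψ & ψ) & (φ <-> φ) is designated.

2

Designated under: (ψ=True, φ=True); (ψ=True, φ=False).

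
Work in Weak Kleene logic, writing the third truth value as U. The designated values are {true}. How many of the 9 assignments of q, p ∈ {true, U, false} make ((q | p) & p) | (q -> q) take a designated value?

4

Designated under: (q=true, p=true); (q=true, p=false); (q=false, p=true); (q=false, p=false).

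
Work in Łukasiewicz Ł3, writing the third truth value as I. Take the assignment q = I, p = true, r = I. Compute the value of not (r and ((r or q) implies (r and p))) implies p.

true

r or q = I or I = I
r and p = I and true = I
(r or q) implies (r and p) = I implies I = true  [min(1, 1−½+½)]
r and ((r or q) implies (r and p)) = I and true = I
not (r and ((r or q) implies (r and p))) = not I = I
not (r and ((r or q) implies (r and p))) implies p = I implies true = true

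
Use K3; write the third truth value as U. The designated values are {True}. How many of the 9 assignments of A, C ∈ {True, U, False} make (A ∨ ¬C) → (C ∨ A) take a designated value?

Of the 9 assignments, 5 give a value in {True}.

5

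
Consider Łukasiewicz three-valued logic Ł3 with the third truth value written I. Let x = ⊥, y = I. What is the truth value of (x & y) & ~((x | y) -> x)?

x & y = ⊥ & I = ⊥
x | y = ⊥ | I = I
(x | y) -> x = I -> ⊥ = I
~((x | y) -> x) = ~I = I
(x & y) & ~((x | y) -> x) = ⊥ & I = ⊥

⊥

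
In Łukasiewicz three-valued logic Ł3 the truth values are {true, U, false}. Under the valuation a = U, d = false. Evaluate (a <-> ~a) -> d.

~a = ~U = U
a <-> ~a = U <-> U = true
(a <-> ~a) -> d = true -> false = false

false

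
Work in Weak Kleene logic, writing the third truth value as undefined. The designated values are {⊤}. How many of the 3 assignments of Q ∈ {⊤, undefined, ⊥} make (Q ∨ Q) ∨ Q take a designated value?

1

Q=⊤: ⊤ ✓
Q=undefined: undefined ·
Q=⊥: ⊥ ·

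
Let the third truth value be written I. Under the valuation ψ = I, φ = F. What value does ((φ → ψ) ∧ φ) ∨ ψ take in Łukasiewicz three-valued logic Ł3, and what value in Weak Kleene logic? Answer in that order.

I; I

In Łukasiewicz three-valued logic Ł3: φ → ψ = F → I = T
(φ → ψ) ∧ φ = T ∧ F = F
((φ → ψ) ∧ φ) ∨ ψ = F ∨ I = I
In Weak Kleene logic: φ → ψ = F → I = I
(φ → ψ) ∧ φ = I ∧ F = I
((φ → ψ) ∧ φ) ∨ ψ = I ∨ I = I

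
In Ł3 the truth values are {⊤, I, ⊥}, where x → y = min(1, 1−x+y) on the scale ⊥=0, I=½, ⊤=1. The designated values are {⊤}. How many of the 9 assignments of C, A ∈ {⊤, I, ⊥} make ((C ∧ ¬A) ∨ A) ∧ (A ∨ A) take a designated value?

Designated under: (C=⊤, A=⊤); (C=I, A=⊤); (C=⊥, A=⊤).

3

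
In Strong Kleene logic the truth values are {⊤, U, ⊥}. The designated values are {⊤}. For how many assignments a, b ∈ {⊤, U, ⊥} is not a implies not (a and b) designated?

7

Of the 9 assignments, 7 give a value in {⊤}.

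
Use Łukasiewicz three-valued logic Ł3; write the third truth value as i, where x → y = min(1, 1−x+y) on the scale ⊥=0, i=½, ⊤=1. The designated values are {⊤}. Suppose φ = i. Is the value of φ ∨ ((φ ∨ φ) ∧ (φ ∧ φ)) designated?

No

φ ∨ φ = i ∨ i = i
φ ∧ φ = i ∧ i = i
(φ ∨ φ) ∧ (φ ∧ φ) = i ∧ i = i
φ ∨ ((φ ∨ φ) ∧ (φ ∧ φ)) = i ∨ i = i
i ∉ {⊤}.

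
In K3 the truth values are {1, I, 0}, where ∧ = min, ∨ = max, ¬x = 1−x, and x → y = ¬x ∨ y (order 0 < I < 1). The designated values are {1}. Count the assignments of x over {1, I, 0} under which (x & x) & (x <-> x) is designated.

1

x=1: 1 ✓
x=I: I ·
x=0: 0 ·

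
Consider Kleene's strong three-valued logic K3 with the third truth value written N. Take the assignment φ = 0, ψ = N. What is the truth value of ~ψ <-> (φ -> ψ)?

N

~ψ = ~N = N
φ -> ψ = 0 -> N = 1  [~0 | N]
~ψ <-> (φ -> ψ) = N <-> 1 = N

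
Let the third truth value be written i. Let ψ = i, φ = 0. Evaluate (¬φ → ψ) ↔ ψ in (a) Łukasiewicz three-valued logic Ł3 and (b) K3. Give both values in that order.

In Łukasiewicz three-valued logic Ł3: ¬φ = ¬0 = 1
¬φ → ψ = 1 → i = i
(¬φ → ψ) ↔ ψ = i ↔ i = 1
In K3: ¬φ = ¬0 = 1
¬φ → ψ = 1 → i = i  [¬1 ∨ i]
(¬φ → ψ) ↔ ψ = i ↔ i = i
They differ because Łukasiewicz three-valued logic Ł3 and K3 treat i differently under implication.

1; i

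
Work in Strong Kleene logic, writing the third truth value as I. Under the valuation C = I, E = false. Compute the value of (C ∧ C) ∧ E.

C ∧ C = I ∧ I = I
(C ∧ C) ∧ E = I ∧ false = false

false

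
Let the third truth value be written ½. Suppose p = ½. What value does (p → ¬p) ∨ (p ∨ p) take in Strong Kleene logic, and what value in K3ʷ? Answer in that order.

½; ½

In Strong Kleene logic: ¬p = ¬½ = ½
p → ¬p = ½ → ½ = ½  [¬½ ∨ ½]
p ∨ p = ½ ∨ ½ = ½
(p → ¬p) ∨ (p ∨ p) = ½ ∨ ½ = ½
In K3ʷ: ¬p = ¬½ = ½
p → ¬p = ½ → ½ = ½  [any arg is the third value ⇒ result is the third value]
p ∨ p = ½ ∨ ½ = ½
(p → ¬p) ∨ (p ∨ p) = ½ ∨ ½ = ½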